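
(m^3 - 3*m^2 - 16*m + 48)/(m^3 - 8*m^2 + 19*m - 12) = (m + 4)/(m - 1)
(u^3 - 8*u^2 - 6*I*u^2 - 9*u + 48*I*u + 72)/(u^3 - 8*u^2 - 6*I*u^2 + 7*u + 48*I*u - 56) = (u^2 - 6*I*u - 9)/(u^2 - 6*I*u + 7)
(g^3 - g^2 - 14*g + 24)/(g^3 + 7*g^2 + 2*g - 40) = (g - 3)/(g + 5)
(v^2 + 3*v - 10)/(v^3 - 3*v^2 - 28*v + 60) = 1/(v - 6)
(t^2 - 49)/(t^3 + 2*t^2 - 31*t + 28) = (t - 7)/(t^2 - 5*t + 4)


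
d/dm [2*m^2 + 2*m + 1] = 4*m + 2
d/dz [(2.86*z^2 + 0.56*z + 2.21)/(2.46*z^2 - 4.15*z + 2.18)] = (-13.2466*z^2 + 1.5964*z + 10.3923)/(6.0516*z^4 - 20.418*z^3 + 27.9481*z^2 - 18.094*z + 4.7524)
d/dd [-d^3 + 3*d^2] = 3*d*(2 - d)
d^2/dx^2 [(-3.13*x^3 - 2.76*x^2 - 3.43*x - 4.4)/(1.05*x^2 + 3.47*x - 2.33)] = (-2.8421709430404e-14*x^4 - 78.142154*x^3 + 82.218138*x^2 - 248.492112*x - 212.920434)/(1.157625*x^6 + 11.477025*x^5 + 30.22236*x^4 - 9.154207*x^3 - 67.064856*x^2 + 56.514849*x - 12.649337)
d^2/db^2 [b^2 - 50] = 2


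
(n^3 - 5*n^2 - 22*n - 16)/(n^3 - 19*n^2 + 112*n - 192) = (n^2 + 3*n + 2)/(n^2 - 11*n + 24)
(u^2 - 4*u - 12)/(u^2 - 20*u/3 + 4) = 3*(u + 2)/(3*u - 2)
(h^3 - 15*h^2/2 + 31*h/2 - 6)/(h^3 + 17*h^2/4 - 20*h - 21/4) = 2*(2*h^2 - 9*h + 4)/(4*h^2 + 29*h + 7)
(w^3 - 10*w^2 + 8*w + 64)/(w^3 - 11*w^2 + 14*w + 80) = (w - 4)/(w - 5)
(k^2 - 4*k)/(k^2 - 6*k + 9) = k*(k - 4)/(k^2 - 6*k + 9)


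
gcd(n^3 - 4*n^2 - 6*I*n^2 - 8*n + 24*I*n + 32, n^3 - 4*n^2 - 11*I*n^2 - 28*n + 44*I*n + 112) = n^2 + n*(-4 - 4*I) + 16*I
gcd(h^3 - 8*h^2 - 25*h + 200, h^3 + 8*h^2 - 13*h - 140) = h + 5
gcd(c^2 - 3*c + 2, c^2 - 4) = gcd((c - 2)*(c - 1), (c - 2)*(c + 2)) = c - 2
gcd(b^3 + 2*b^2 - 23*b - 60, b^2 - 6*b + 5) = b - 5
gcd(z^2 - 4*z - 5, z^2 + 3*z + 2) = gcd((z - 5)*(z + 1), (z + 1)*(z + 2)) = z + 1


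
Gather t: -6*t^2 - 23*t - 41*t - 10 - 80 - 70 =-6*t^2 - 64*t - 160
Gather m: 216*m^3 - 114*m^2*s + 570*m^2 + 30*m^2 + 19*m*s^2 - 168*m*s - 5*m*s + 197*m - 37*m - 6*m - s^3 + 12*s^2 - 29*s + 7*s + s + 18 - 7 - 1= 216*m^3 + m^2*(600 - 114*s) + m*(19*s^2 - 173*s + 154) - s^3 + 12*s^2 - 21*s + 10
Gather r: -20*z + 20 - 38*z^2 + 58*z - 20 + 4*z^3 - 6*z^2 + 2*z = 4*z^3 - 44*z^2 + 40*z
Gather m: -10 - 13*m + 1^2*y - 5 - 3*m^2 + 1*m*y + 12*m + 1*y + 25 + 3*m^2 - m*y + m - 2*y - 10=0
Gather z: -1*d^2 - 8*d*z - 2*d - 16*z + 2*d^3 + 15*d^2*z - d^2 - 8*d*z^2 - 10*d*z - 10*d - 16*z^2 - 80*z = 2*d^3 - 2*d^2 - 12*d + z^2*(-8*d - 16) + z*(15*d^2 - 18*d - 96)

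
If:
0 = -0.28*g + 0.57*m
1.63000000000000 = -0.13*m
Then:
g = -25.52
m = -12.54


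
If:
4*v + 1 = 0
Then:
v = -1/4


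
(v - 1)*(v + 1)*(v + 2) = v^3 + 2*v^2 - v - 2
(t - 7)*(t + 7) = t^2 - 49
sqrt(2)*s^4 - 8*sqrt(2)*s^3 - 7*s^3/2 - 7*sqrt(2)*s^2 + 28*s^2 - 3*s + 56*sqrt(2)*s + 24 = (s - 8)*(s - 3*sqrt(2))*(s + sqrt(2))*(sqrt(2)*s + 1/2)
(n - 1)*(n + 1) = n^2 - 1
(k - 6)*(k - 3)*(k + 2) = k^3 - 7*k^2 + 36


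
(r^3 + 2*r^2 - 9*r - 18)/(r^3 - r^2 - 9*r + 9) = (r + 2)/(r - 1)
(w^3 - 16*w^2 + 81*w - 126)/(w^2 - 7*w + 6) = (w^2 - 10*w + 21)/(w - 1)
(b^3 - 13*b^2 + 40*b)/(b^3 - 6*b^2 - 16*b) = (b - 5)/(b + 2)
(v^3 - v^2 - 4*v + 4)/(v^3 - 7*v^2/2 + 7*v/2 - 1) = 2*(v + 2)/(2*v - 1)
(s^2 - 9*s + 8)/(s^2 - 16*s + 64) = (s - 1)/(s - 8)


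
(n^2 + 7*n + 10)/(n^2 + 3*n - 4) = (n^2 + 7*n + 10)/(n^2 + 3*n - 4)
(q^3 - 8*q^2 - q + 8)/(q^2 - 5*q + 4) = (q^2 - 7*q - 8)/(q - 4)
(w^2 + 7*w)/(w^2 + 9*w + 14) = w/(w + 2)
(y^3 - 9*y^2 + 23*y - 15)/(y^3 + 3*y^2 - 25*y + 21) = (y - 5)/(y + 7)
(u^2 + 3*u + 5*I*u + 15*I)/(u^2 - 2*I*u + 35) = (u + 3)/(u - 7*I)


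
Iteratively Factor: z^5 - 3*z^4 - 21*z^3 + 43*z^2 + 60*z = (z + 4)*(z^4 - 7*z^3 + 7*z^2 + 15*z) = z*(z + 4)*(z^3 - 7*z^2 + 7*z + 15) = z*(z + 1)*(z + 4)*(z^2 - 8*z + 15) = z*(z - 5)*(z + 1)*(z + 4)*(z - 3)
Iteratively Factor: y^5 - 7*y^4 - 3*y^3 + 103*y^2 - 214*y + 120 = (y - 2)*(y^4 - 5*y^3 - 13*y^2 + 77*y - 60) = (y - 5)*(y - 2)*(y^3 - 13*y + 12) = (y - 5)*(y - 3)*(y - 2)*(y^2 + 3*y - 4) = (y - 5)*(y - 3)*(y - 2)*(y + 4)*(y - 1)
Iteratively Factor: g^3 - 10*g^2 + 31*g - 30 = (g - 2)*(g^2 - 8*g + 15) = (g - 3)*(g - 2)*(g - 5)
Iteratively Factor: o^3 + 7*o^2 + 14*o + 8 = (o + 1)*(o^2 + 6*o + 8) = (o + 1)*(o + 4)*(o + 2)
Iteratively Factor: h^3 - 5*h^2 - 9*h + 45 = (h - 5)*(h^2 - 9) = (h - 5)*(h - 3)*(h + 3)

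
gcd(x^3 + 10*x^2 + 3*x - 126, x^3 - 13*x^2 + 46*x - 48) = x - 3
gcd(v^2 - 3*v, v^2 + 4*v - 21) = v - 3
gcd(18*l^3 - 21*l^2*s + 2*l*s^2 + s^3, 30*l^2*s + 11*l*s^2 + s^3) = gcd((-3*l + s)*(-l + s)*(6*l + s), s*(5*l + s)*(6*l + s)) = 6*l + s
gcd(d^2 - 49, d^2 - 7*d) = d - 7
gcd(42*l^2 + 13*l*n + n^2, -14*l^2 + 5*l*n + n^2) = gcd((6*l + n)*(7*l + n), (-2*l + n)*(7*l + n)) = 7*l + n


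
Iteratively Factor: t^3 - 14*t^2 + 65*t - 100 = (t - 5)*(t^2 - 9*t + 20) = (t - 5)^2*(t - 4)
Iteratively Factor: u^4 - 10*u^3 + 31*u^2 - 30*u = (u - 5)*(u^3 - 5*u^2 + 6*u) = (u - 5)*(u - 3)*(u^2 - 2*u) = (u - 5)*(u - 3)*(u - 2)*(u)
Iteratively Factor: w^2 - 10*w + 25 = (w - 5)*(w - 5)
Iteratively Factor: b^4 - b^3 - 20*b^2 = (b)*(b^3 - b^2 - 20*b) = b*(b + 4)*(b^2 - 5*b) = b^2*(b + 4)*(b - 5)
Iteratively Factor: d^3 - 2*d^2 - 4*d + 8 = (d - 2)*(d^2 - 4) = (d - 2)*(d + 2)*(d - 2)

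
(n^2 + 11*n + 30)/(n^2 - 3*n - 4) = (n^2 + 11*n + 30)/(n^2 - 3*n - 4)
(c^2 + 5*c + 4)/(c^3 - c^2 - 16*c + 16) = (c + 1)/(c^2 - 5*c + 4)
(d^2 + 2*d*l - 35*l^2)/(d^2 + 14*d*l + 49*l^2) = (d - 5*l)/(d + 7*l)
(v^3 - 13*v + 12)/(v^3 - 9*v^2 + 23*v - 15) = (v + 4)/(v - 5)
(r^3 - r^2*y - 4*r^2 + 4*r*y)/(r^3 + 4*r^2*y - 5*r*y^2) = (r - 4)/(r + 5*y)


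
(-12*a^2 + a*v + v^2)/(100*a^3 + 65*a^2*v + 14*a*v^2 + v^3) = (-3*a + v)/(25*a^2 + 10*a*v + v^2)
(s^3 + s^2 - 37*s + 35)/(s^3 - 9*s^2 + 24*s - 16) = (s^2 + 2*s - 35)/(s^2 - 8*s + 16)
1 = 1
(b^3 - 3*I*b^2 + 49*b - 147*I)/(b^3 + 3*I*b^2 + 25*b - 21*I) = (b - 7*I)/(b - I)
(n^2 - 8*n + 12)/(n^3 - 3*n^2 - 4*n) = (-n^2 + 8*n - 12)/(n*(-n^2 + 3*n + 4))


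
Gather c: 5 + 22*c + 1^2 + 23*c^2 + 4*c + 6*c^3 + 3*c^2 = 6*c^3 + 26*c^2 + 26*c + 6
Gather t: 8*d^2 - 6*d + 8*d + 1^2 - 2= 8*d^2 + 2*d - 1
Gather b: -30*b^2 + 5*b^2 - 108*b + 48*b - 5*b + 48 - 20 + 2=-25*b^2 - 65*b + 30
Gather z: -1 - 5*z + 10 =9 - 5*z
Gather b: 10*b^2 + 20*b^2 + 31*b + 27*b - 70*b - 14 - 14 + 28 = 30*b^2 - 12*b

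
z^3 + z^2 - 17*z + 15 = (z - 3)*(z - 1)*(z + 5)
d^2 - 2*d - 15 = (d - 5)*(d + 3)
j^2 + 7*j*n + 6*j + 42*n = (j + 6)*(j + 7*n)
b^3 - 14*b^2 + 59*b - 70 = (b - 7)*(b - 5)*(b - 2)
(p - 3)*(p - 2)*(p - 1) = p^3 - 6*p^2 + 11*p - 6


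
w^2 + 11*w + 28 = (w + 4)*(w + 7)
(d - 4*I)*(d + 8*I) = d^2 + 4*I*d + 32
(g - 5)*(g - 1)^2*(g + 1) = g^4 - 6*g^3 + 4*g^2 + 6*g - 5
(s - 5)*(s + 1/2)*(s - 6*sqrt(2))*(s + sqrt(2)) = s^4 - 5*sqrt(2)*s^3 - 9*s^3/2 - 29*s^2/2 + 45*sqrt(2)*s^2/2 + 25*sqrt(2)*s/2 + 54*s + 30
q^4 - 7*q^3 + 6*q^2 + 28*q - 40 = (q - 5)*(q - 2)^2*(q + 2)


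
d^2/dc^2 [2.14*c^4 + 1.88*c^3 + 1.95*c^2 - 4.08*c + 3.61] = 25.68*c^2 + 11.28*c + 3.9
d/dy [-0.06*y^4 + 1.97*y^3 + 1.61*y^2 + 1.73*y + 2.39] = -0.24*y^3 + 5.91*y^2 + 3.22*y + 1.73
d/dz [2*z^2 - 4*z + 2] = 4*z - 4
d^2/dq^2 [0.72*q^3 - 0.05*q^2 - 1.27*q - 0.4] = 4.32*q - 0.1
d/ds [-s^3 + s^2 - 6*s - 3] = -3*s^2 + 2*s - 6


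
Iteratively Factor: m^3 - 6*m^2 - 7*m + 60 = (m + 3)*(m^2 - 9*m + 20) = (m - 5)*(m + 3)*(m - 4)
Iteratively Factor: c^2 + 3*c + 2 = (c + 1)*(c + 2)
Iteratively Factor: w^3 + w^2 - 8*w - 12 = (w - 3)*(w^2 + 4*w + 4) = (w - 3)*(w + 2)*(w + 2)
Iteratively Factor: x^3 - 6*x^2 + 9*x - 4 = (x - 1)*(x^2 - 5*x + 4) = (x - 4)*(x - 1)*(x - 1)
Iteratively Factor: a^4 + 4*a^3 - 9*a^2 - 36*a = (a + 4)*(a^3 - 9*a) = (a - 3)*(a + 4)*(a^2 + 3*a) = (a - 3)*(a + 3)*(a + 4)*(a)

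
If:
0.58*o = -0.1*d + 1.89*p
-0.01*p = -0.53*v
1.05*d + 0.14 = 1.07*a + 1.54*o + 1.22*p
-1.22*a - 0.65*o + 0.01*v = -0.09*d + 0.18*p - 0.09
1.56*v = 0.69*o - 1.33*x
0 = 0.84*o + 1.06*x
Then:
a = 0.07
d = -0.07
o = -0.00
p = -0.00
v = -0.00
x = 0.00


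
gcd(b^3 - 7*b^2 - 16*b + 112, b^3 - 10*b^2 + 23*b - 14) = b - 7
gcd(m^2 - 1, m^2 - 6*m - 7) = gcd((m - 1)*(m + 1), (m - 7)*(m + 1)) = m + 1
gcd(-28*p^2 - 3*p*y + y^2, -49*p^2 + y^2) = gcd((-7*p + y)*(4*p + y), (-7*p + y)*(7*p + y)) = -7*p + y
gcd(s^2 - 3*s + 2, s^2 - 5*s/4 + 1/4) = s - 1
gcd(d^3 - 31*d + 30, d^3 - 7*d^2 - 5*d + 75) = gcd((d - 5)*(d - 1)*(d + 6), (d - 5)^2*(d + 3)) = d - 5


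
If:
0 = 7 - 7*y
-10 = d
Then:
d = -10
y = 1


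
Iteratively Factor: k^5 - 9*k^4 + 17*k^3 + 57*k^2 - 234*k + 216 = (k - 3)*(k^4 - 6*k^3 - k^2 + 54*k - 72) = (k - 3)*(k + 3)*(k^3 - 9*k^2 + 26*k - 24) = (k - 3)^2*(k + 3)*(k^2 - 6*k + 8) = (k - 3)^2*(k - 2)*(k + 3)*(k - 4)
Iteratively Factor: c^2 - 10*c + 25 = (c - 5)*(c - 5)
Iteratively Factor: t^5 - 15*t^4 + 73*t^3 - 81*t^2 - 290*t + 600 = (t - 5)*(t^4 - 10*t^3 + 23*t^2 + 34*t - 120) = (t - 5)*(t - 4)*(t^3 - 6*t^2 - t + 30) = (t - 5)^2*(t - 4)*(t^2 - t - 6) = (t - 5)^2*(t - 4)*(t + 2)*(t - 3)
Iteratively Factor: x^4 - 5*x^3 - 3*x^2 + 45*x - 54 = (x - 3)*(x^3 - 2*x^2 - 9*x + 18) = (x - 3)*(x + 3)*(x^2 - 5*x + 6) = (x - 3)*(x - 2)*(x + 3)*(x - 3)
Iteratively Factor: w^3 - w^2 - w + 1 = (w + 1)*(w^2 - 2*w + 1) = (w - 1)*(w + 1)*(w - 1)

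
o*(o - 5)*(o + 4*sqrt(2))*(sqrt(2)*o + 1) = sqrt(2)*o^4 - 5*sqrt(2)*o^3 + 9*o^3 - 45*o^2 + 4*sqrt(2)*o^2 - 20*sqrt(2)*o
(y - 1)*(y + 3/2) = y^2 + y/2 - 3/2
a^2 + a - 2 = (a - 1)*(a + 2)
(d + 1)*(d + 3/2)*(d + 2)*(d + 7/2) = d^4 + 8*d^3 + 89*d^2/4 + 103*d/4 + 21/2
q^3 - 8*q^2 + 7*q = q*(q - 7)*(q - 1)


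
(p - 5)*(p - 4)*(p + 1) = p^3 - 8*p^2 + 11*p + 20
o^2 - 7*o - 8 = (o - 8)*(o + 1)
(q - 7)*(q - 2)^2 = q^3 - 11*q^2 + 32*q - 28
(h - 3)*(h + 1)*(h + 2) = h^3 - 7*h - 6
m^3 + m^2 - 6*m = m*(m - 2)*(m + 3)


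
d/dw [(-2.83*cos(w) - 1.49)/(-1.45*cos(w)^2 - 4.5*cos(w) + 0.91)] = (4.1035*cos(w)^2 + 4.321*cos(w) + 9.2803)*sin(w)/(2.1025*cos(w)^4 + 13.05*cos(w)^3 + 17.611*cos(w)^2 - 8.19*cos(w) + 0.8281)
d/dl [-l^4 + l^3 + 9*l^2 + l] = -4*l^3 + 3*l^2 + 18*l + 1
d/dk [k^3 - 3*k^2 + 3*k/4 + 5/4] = 3*k^2 - 6*k + 3/4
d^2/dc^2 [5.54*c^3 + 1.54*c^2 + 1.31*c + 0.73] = 33.24*c + 3.08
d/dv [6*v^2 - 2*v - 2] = 12*v - 2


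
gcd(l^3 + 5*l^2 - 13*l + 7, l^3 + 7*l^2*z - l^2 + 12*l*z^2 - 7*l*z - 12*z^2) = l - 1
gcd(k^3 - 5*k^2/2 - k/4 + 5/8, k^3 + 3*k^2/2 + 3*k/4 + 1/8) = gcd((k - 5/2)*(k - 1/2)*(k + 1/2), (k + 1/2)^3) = k + 1/2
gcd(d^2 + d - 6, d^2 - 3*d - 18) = d + 3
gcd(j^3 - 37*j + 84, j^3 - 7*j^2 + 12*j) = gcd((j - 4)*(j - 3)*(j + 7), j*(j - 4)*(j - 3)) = j^2 - 7*j + 12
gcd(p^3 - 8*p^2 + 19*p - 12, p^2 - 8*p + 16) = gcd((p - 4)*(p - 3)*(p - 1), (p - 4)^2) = p - 4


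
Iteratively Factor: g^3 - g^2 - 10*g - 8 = (g + 1)*(g^2 - 2*g - 8) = (g + 1)*(g + 2)*(g - 4)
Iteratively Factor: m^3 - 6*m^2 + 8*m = (m - 2)*(m^2 - 4*m) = m*(m - 2)*(m - 4)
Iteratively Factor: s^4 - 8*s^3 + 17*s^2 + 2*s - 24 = (s - 2)*(s^3 - 6*s^2 + 5*s + 12) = (s - 2)*(s + 1)*(s^2 - 7*s + 12) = (s - 4)*(s - 2)*(s + 1)*(s - 3)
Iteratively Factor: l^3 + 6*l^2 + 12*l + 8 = (l + 2)*(l^2 + 4*l + 4) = (l + 2)^2*(l + 2)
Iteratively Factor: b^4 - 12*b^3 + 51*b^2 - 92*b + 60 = (b - 2)*(b^3 - 10*b^2 + 31*b - 30) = (b - 5)*(b - 2)*(b^2 - 5*b + 6) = (b - 5)*(b - 2)^2*(b - 3)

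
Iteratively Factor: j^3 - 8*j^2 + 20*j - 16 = (j - 2)*(j^2 - 6*j + 8) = (j - 4)*(j - 2)*(j - 2)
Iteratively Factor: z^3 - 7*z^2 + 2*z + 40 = (z - 5)*(z^2 - 2*z - 8) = (z - 5)*(z + 2)*(z - 4)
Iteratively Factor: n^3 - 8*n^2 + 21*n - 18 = (n - 3)*(n^2 - 5*n + 6) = (n - 3)*(n - 2)*(n - 3)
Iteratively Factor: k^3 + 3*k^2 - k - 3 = (k + 3)*(k^2 - 1) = (k + 1)*(k + 3)*(k - 1)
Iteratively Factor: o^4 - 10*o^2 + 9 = (o - 3)*(o^3 + 3*o^2 - o - 3) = (o - 3)*(o + 1)*(o^2 + 2*o - 3) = (o - 3)*(o - 1)*(o + 1)*(o + 3)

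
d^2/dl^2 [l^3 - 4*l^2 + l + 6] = 6*l - 8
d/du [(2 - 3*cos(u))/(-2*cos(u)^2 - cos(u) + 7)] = (-6*sin(u)^2 - 8*cos(u) + 25)*sin(u)/(cos(u) + cos(2*u) - 6)^2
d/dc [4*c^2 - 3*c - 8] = 8*c - 3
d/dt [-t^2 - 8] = -2*t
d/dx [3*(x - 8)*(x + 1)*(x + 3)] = 9*x^2 - 24*x - 87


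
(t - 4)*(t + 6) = t^2 + 2*t - 24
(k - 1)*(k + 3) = k^2 + 2*k - 3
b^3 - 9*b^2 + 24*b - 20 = (b - 5)*(b - 2)^2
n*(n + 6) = n^2 + 6*n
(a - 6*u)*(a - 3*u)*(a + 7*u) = a^3 - 2*a^2*u - 45*a*u^2 + 126*u^3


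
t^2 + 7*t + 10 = (t + 2)*(t + 5)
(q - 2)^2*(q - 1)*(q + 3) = q^4 - 2*q^3 - 7*q^2 + 20*q - 12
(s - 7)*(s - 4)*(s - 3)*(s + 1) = s^4 - 13*s^3 + 47*s^2 - 23*s - 84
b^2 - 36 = (b - 6)*(b + 6)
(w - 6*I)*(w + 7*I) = w^2 + I*w + 42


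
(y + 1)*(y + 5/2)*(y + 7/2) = y^3 + 7*y^2 + 59*y/4 + 35/4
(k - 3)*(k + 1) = k^2 - 2*k - 3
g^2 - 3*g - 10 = (g - 5)*(g + 2)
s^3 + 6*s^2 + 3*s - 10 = (s - 1)*(s + 2)*(s + 5)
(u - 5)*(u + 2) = u^2 - 3*u - 10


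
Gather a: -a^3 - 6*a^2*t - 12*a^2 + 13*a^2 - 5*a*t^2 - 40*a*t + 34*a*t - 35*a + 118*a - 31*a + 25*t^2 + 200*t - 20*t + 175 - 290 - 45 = -a^3 + a^2*(1 - 6*t) + a*(-5*t^2 - 6*t + 52) + 25*t^2 + 180*t - 160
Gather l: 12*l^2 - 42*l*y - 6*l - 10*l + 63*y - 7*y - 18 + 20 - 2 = 12*l^2 + l*(-42*y - 16) + 56*y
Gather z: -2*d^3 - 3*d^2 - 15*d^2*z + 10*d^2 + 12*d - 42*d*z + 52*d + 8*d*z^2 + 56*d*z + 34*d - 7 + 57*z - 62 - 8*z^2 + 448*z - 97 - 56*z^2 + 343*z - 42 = -2*d^3 + 7*d^2 + 98*d + z^2*(8*d - 64) + z*(-15*d^2 + 14*d + 848) - 208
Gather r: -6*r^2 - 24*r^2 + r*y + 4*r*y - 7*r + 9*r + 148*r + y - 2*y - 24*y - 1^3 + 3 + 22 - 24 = -30*r^2 + r*(5*y + 150) - 25*y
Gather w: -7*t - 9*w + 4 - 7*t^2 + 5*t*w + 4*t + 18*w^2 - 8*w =-7*t^2 - 3*t + 18*w^2 + w*(5*t - 17) + 4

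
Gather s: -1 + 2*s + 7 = 2*s + 6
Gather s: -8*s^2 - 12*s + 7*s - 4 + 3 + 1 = -8*s^2 - 5*s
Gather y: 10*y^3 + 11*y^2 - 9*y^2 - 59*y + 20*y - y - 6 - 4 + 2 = 10*y^3 + 2*y^2 - 40*y - 8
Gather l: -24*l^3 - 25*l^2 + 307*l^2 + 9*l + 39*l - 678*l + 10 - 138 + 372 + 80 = -24*l^3 + 282*l^2 - 630*l + 324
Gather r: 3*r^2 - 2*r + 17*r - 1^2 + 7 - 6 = 3*r^2 + 15*r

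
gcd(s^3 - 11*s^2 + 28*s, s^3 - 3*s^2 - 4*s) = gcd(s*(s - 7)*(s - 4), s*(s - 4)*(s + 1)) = s^2 - 4*s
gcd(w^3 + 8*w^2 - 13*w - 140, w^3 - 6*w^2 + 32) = w - 4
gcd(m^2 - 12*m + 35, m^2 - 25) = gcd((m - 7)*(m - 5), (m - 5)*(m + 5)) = m - 5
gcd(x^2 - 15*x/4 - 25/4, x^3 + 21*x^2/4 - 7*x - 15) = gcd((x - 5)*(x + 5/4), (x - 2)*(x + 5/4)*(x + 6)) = x + 5/4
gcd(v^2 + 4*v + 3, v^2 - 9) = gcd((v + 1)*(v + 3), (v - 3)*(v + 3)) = v + 3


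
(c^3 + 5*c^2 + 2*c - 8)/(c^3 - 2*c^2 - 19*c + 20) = (c + 2)/(c - 5)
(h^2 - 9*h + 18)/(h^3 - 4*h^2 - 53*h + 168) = (h - 6)/(h^2 - h - 56)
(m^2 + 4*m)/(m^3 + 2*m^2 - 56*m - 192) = m/(m^2 - 2*m - 48)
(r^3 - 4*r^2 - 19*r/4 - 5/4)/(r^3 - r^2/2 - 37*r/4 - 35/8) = 2*(2*r^2 - 9*r - 5)/(4*r^2 - 4*r - 35)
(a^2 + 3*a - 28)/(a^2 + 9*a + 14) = (a - 4)/(a + 2)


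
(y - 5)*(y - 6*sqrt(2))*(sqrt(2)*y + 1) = sqrt(2)*y^3 - 11*y^2 - 5*sqrt(2)*y^2 - 6*sqrt(2)*y + 55*y + 30*sqrt(2)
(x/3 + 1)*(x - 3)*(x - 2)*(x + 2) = x^4/3 - 13*x^2/3 + 12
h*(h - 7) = h^2 - 7*h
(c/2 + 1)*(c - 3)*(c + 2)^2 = c^4/2 + 3*c^3/2 - 3*c^2 - 14*c - 12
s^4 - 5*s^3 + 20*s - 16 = (s - 4)*(s - 2)*(s - 1)*(s + 2)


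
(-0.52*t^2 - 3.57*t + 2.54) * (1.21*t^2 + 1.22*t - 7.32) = -0.6292*t^4 - 4.9541*t^3 + 2.5244*t^2 + 29.2312*t - 18.5928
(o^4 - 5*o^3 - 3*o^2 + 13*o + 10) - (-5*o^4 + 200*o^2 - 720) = 6*o^4 - 5*o^3 - 203*o^2 + 13*o + 730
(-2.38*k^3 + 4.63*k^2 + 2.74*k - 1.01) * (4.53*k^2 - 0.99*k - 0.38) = -10.7814*k^5 + 23.3301*k^4 + 8.7329*k^3 - 9.0473*k^2 - 0.0413000000000001*k + 0.3838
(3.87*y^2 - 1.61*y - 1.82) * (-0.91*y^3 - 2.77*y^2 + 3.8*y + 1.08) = -3.5217*y^5 - 9.2548*y^4 + 20.8219*y^3 + 3.103*y^2 - 8.6548*y - 1.9656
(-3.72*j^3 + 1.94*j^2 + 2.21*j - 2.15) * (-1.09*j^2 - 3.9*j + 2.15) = 4.0548*j^5 + 12.3934*j^4 - 17.9729*j^3 - 2.1045*j^2 + 13.1365*j - 4.6225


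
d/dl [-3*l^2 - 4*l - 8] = -6*l - 4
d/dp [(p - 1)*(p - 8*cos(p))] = p + (p - 1)*(8*sin(p) + 1) - 8*cos(p)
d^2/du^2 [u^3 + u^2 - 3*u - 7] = 6*u + 2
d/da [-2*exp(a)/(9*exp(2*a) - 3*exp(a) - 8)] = (18*exp(2*a) + 16)*exp(a)/(81*exp(4*a) - 54*exp(3*a) - 135*exp(2*a) + 48*exp(a) + 64)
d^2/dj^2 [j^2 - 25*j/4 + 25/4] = 2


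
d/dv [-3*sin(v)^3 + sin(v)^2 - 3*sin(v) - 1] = (-9*sin(v)^2 + 2*sin(v) - 3)*cos(v)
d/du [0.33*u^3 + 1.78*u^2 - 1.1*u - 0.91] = 0.99*u^2 + 3.56*u - 1.1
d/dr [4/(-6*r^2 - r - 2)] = 4*(12*r + 1)/(6*r^2 + r + 2)^2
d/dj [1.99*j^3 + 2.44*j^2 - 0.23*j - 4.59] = 5.97*j^2 + 4.88*j - 0.23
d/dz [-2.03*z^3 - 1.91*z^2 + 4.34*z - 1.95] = -6.09*z^2 - 3.82*z + 4.34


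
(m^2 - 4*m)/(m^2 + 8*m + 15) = m*(m - 4)/(m^2 + 8*m + 15)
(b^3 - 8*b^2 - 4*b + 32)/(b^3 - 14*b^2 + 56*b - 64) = (b + 2)/(b - 4)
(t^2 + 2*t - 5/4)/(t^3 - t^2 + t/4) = (2*t + 5)/(t*(2*t - 1))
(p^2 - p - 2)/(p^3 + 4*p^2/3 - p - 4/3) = 3*(p - 2)/(3*p^2 + p - 4)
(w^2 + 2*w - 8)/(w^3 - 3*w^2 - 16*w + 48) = (w - 2)/(w^2 - 7*w + 12)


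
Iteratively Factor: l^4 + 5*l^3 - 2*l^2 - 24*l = (l + 3)*(l^3 + 2*l^2 - 8*l) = l*(l + 3)*(l^2 + 2*l - 8) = l*(l + 3)*(l + 4)*(l - 2)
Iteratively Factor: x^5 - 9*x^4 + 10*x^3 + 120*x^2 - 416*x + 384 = (x - 3)*(x^4 - 6*x^3 - 8*x^2 + 96*x - 128) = (x - 3)*(x - 2)*(x^3 - 4*x^2 - 16*x + 64) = (x - 3)*(x - 2)*(x + 4)*(x^2 - 8*x + 16) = (x - 4)*(x - 3)*(x - 2)*(x + 4)*(x - 4)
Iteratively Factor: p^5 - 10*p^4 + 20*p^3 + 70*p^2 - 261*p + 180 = (p - 5)*(p^4 - 5*p^3 - 5*p^2 + 45*p - 36) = (p - 5)*(p - 4)*(p^3 - p^2 - 9*p + 9) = (p - 5)*(p - 4)*(p - 3)*(p^2 + 2*p - 3) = (p - 5)*(p - 4)*(p - 3)*(p + 3)*(p - 1)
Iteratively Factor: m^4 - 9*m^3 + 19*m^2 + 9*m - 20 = (m - 4)*(m^3 - 5*m^2 - m + 5) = (m - 5)*(m - 4)*(m^2 - 1) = (m - 5)*(m - 4)*(m + 1)*(m - 1)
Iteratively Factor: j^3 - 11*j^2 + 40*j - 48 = (j - 4)*(j^2 - 7*j + 12) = (j - 4)*(j - 3)*(j - 4)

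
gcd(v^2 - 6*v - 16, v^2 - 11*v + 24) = v - 8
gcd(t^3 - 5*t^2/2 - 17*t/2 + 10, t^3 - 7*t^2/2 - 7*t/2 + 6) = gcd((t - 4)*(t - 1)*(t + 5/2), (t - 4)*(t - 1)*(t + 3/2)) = t^2 - 5*t + 4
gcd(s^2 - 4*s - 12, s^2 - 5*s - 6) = s - 6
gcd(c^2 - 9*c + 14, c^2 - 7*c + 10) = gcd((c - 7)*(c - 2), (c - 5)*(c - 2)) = c - 2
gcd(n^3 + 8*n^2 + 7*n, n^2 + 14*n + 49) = n + 7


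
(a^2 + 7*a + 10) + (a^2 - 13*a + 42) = 2*a^2 - 6*a + 52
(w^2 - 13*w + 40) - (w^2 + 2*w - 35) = 75 - 15*w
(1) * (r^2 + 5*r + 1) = r^2 + 5*r + 1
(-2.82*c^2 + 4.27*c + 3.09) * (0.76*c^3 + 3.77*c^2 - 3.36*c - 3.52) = -2.1432*c^5 - 7.3862*c^4 + 27.9215*c^3 + 7.2285*c^2 - 25.4128*c - 10.8768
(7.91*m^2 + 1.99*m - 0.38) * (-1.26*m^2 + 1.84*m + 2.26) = -9.9666*m^4 + 12.047*m^3 + 22.017*m^2 + 3.7982*m - 0.8588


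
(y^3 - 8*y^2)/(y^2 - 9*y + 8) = y^2/(y - 1)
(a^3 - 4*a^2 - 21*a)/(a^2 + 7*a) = (a^2 - 4*a - 21)/(a + 7)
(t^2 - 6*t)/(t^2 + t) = (t - 6)/(t + 1)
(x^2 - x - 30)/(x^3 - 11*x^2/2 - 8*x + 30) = 2*(x + 5)/(2*x^2 + x - 10)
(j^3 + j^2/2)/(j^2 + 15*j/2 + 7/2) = j^2/(j + 7)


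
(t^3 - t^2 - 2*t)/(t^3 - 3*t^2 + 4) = t/(t - 2)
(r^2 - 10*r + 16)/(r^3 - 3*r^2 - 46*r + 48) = (r - 2)/(r^2 + 5*r - 6)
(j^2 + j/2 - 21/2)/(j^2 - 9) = (j + 7/2)/(j + 3)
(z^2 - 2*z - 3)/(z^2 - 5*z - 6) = (z - 3)/(z - 6)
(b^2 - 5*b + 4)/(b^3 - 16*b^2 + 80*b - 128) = (b - 1)/(b^2 - 12*b + 32)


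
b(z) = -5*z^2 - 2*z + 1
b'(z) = -10*z - 2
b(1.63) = -15.54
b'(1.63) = -18.30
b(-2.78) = -32.08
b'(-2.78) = 25.80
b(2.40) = -32.60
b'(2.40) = -26.00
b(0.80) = -3.80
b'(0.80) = -10.00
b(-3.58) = -55.92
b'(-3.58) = 33.80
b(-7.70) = -280.05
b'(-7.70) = 75.00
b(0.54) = -1.54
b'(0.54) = -7.40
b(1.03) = -6.36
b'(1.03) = -12.30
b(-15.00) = -1094.00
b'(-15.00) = 148.00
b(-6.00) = -167.00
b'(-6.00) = 58.00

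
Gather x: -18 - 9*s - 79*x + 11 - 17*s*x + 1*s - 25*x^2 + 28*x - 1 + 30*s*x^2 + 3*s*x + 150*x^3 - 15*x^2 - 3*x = -8*s + 150*x^3 + x^2*(30*s - 40) + x*(-14*s - 54) - 8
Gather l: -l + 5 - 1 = 4 - l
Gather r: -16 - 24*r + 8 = -24*r - 8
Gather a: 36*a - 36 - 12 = 36*a - 48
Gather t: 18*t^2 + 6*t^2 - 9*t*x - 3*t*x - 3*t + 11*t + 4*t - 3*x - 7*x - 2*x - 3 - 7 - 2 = 24*t^2 + t*(12 - 12*x) - 12*x - 12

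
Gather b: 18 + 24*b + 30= 24*b + 48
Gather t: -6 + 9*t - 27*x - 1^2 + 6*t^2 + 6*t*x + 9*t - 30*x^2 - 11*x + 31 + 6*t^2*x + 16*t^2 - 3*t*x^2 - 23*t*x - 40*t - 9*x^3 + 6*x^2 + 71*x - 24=t^2*(6*x + 22) + t*(-3*x^2 - 17*x - 22) - 9*x^3 - 24*x^2 + 33*x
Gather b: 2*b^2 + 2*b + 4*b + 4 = 2*b^2 + 6*b + 4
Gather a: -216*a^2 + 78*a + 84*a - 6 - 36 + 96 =-216*a^2 + 162*a + 54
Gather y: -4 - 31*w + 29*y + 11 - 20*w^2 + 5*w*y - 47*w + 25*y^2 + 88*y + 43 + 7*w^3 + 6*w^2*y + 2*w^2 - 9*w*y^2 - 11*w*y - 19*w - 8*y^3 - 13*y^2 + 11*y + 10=7*w^3 - 18*w^2 - 97*w - 8*y^3 + y^2*(12 - 9*w) + y*(6*w^2 - 6*w + 128) + 60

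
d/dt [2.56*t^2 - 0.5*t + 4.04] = 5.12*t - 0.5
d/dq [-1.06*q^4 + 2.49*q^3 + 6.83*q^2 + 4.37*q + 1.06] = -4.24*q^3 + 7.47*q^2 + 13.66*q + 4.37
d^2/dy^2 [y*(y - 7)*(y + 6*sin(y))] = -6*y^2*sin(y) + 42*y*sin(y) + 24*y*cos(y) + 6*y + 12*sin(y) - 84*cos(y) - 14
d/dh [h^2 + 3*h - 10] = 2*h + 3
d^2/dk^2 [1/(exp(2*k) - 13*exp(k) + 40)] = ((13 - 4*exp(k))*(exp(2*k) - 13*exp(k) + 40) + 2*(2*exp(k) - 13)^2*exp(k))*exp(k)/(exp(2*k) - 13*exp(k) + 40)^3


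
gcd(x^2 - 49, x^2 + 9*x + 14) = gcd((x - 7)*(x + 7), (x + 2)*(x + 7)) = x + 7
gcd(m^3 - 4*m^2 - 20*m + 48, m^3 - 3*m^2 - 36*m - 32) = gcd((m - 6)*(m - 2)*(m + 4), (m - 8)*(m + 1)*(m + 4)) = m + 4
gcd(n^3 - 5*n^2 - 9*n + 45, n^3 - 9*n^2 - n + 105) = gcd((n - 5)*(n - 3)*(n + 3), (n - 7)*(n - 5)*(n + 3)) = n^2 - 2*n - 15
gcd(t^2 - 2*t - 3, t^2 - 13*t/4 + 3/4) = t - 3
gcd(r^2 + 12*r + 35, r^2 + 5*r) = r + 5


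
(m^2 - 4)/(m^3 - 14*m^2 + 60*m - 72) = (m + 2)/(m^2 - 12*m + 36)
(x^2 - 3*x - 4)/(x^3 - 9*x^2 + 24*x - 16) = (x + 1)/(x^2 - 5*x + 4)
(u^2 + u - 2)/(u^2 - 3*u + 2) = (u + 2)/(u - 2)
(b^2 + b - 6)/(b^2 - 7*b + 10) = (b + 3)/(b - 5)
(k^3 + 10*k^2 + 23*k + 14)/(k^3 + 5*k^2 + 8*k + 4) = (k + 7)/(k + 2)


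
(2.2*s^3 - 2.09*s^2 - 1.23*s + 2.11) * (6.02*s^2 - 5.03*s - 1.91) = 13.244*s^5 - 23.6478*s^4 - 1.0939*s^3 + 22.881*s^2 - 8.264*s - 4.0301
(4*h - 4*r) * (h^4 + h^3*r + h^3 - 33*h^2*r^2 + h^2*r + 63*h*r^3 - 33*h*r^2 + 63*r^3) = 4*h^5 + 4*h^4 - 136*h^3*r^2 + 384*h^2*r^3 - 136*h^2*r^2 - 252*h*r^4 + 384*h*r^3 - 252*r^4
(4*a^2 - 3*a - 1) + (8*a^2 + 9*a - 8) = 12*a^2 + 6*a - 9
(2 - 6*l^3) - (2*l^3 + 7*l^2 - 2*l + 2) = -8*l^3 - 7*l^2 + 2*l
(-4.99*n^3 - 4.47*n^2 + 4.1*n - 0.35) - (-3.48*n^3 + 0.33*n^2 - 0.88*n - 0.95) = -1.51*n^3 - 4.8*n^2 + 4.98*n + 0.6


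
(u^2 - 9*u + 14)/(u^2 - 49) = (u - 2)/(u + 7)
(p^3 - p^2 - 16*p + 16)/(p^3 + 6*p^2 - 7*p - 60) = (p^2 - 5*p + 4)/(p^2 + 2*p - 15)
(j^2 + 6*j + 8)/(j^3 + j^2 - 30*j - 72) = (j + 2)/(j^2 - 3*j - 18)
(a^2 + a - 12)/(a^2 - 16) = (a - 3)/(a - 4)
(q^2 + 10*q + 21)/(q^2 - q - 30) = (q^2 + 10*q + 21)/(q^2 - q - 30)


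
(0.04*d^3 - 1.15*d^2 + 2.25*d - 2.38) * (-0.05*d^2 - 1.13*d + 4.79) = -0.002*d^5 + 0.0123*d^4 + 1.3786*d^3 - 7.932*d^2 + 13.4669*d - 11.4002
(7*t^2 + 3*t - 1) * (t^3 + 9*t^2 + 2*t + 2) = 7*t^5 + 66*t^4 + 40*t^3 + 11*t^2 + 4*t - 2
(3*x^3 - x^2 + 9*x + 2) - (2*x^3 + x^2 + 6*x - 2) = x^3 - 2*x^2 + 3*x + 4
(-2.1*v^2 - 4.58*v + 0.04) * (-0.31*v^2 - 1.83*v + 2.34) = 0.651*v^4 + 5.2628*v^3 + 3.455*v^2 - 10.7904*v + 0.0936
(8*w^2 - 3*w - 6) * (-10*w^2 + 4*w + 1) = -80*w^4 + 62*w^3 + 56*w^2 - 27*w - 6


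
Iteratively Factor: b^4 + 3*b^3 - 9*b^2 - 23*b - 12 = (b + 4)*(b^3 - b^2 - 5*b - 3) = (b + 1)*(b + 4)*(b^2 - 2*b - 3) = (b - 3)*(b + 1)*(b + 4)*(b + 1)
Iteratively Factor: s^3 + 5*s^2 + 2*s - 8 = (s + 2)*(s^2 + 3*s - 4) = (s + 2)*(s + 4)*(s - 1)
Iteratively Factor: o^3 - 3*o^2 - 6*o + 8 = (o + 2)*(o^2 - 5*o + 4) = (o - 4)*(o + 2)*(o - 1)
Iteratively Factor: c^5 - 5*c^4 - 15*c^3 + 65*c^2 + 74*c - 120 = (c - 1)*(c^4 - 4*c^3 - 19*c^2 + 46*c + 120) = (c - 4)*(c - 1)*(c^3 - 19*c - 30) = (c - 5)*(c - 4)*(c - 1)*(c^2 + 5*c + 6) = (c - 5)*(c - 4)*(c - 1)*(c + 2)*(c + 3)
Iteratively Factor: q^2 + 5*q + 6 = (q + 3)*(q + 2)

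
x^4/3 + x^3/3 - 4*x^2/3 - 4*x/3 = x*(x/3 + 1/3)*(x - 2)*(x + 2)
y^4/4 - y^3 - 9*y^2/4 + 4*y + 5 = (y/2 + 1/2)*(y/2 + 1)*(y - 5)*(y - 2)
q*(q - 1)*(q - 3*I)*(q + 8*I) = q^4 - q^3 + 5*I*q^3 + 24*q^2 - 5*I*q^2 - 24*q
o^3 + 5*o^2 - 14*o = o*(o - 2)*(o + 7)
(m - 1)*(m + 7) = m^2 + 6*m - 7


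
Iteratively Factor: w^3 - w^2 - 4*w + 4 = (w + 2)*(w^2 - 3*w + 2) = (w - 1)*(w + 2)*(w - 2)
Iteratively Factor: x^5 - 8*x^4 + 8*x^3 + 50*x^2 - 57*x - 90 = (x - 5)*(x^4 - 3*x^3 - 7*x^2 + 15*x + 18) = (x - 5)*(x - 3)*(x^3 - 7*x - 6) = (x - 5)*(x - 3)^2*(x^2 + 3*x + 2) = (x - 5)*(x - 3)^2*(x + 2)*(x + 1)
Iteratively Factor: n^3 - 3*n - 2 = (n - 2)*(n^2 + 2*n + 1) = (n - 2)*(n + 1)*(n + 1)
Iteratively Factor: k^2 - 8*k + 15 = (k - 3)*(k - 5)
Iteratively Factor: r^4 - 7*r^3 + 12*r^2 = (r)*(r^3 - 7*r^2 + 12*r) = r*(r - 4)*(r^2 - 3*r) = r^2*(r - 4)*(r - 3)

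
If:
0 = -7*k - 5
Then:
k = -5/7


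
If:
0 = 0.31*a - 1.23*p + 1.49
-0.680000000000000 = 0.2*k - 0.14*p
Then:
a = 3.96774193548387*p - 4.80645161290323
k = 0.7*p - 3.4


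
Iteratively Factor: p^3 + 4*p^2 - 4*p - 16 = (p + 2)*(p^2 + 2*p - 8) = (p + 2)*(p + 4)*(p - 2)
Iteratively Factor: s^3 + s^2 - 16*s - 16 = (s - 4)*(s^2 + 5*s + 4) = (s - 4)*(s + 1)*(s + 4)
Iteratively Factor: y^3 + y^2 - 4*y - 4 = (y + 1)*(y^2 - 4) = (y - 2)*(y + 1)*(y + 2)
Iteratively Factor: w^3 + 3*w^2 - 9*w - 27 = (w - 3)*(w^2 + 6*w + 9) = (w - 3)*(w + 3)*(w + 3)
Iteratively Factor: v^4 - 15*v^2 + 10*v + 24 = (v - 2)*(v^3 + 2*v^2 - 11*v - 12) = (v - 2)*(v + 1)*(v^2 + v - 12) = (v - 3)*(v - 2)*(v + 1)*(v + 4)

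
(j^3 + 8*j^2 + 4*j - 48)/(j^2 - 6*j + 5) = (j^3 + 8*j^2 + 4*j - 48)/(j^2 - 6*j + 5)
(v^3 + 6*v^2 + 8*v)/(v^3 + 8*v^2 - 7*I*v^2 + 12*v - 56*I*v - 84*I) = v*(v + 4)/(v^2 + v*(6 - 7*I) - 42*I)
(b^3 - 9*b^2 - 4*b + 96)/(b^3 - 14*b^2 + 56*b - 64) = (b + 3)/(b - 2)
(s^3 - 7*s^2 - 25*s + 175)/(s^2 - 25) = s - 7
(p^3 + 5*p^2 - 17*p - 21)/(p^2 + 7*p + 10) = (p^3 + 5*p^2 - 17*p - 21)/(p^2 + 7*p + 10)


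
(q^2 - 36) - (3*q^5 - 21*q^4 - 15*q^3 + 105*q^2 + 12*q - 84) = -3*q^5 + 21*q^4 + 15*q^3 - 104*q^2 - 12*q + 48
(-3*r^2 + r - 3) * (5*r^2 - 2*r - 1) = -15*r^4 + 11*r^3 - 14*r^2 + 5*r + 3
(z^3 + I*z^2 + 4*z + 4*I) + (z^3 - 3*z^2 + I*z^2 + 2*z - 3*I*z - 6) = 2*z^3 - 3*z^2 + 2*I*z^2 + 6*z - 3*I*z - 6 + 4*I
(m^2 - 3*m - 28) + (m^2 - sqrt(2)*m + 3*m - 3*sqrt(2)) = 2*m^2 - sqrt(2)*m - 28 - 3*sqrt(2)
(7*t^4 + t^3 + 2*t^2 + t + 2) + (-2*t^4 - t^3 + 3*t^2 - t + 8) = 5*t^4 + 5*t^2 + 10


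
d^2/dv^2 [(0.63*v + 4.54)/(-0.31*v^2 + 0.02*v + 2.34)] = ((0.62*v - 0.02)*(0.63*v + 4.54)*(1.24*v - 0.04) + (1.1718*v + 2.7896)*(-0.31*v^2 + 0.02*v + 2.34))/(-0.31*v^2 + 0.02*v + 2.34)^3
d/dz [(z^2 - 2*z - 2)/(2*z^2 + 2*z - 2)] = (3*z^2/2 + z + 2)/(z^4 + 2*z^3 - z^2 - 2*z + 1)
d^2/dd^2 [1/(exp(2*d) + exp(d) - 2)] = (2*(2*exp(d) + 1)^2*exp(d) - (4*exp(d) + 1)*(exp(2*d) + exp(d) - 2))*exp(d)/(exp(2*d) + exp(d) - 2)^3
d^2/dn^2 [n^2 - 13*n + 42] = 2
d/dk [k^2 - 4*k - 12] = 2*k - 4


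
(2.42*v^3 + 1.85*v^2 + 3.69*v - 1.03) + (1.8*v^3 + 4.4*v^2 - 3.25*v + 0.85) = 4.22*v^3 + 6.25*v^2 + 0.44*v - 0.18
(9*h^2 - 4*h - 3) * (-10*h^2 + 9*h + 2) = -90*h^4 + 121*h^3 + 12*h^2 - 35*h - 6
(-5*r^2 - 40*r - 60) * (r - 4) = -5*r^3 - 20*r^2 + 100*r + 240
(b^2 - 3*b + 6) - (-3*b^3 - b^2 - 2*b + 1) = 3*b^3 + 2*b^2 - b + 5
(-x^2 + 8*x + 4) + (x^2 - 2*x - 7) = 6*x - 3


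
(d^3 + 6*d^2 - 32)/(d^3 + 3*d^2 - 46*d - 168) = (d^2 + 2*d - 8)/(d^2 - d - 42)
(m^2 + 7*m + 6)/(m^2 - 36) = (m + 1)/(m - 6)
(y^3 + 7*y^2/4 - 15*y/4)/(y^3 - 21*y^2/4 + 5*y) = (y + 3)/(y - 4)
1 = 1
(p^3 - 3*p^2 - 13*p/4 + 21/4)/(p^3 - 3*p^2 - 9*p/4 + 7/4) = (2*p^2 + p - 3)/(2*p^2 + p - 1)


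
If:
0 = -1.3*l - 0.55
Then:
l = -0.42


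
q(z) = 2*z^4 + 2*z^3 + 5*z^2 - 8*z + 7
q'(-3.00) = -200.00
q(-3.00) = 184.00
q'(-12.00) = -13088.00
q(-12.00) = 38839.00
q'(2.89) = 264.11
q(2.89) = 213.43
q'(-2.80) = -164.58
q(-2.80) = 147.63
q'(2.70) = 220.20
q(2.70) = 167.50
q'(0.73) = 5.61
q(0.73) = 5.17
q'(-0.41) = -11.64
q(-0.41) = 11.04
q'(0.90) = 11.69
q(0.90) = 6.62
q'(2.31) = 145.73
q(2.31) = 96.80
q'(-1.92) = -61.70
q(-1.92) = 53.82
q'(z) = 8*z^3 + 6*z^2 + 10*z - 8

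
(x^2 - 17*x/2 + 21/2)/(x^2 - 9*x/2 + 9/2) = (x - 7)/(x - 3)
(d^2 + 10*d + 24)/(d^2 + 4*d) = (d + 6)/d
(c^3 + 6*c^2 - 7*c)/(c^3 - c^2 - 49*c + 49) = c/(c - 7)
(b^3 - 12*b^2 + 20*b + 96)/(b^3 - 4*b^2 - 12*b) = (b - 8)/b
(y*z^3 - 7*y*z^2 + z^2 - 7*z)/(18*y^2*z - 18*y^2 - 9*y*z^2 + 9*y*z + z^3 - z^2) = z*(y*z^2 - 7*y*z + z - 7)/(18*y^2*z - 18*y^2 - 9*y*z^2 + 9*y*z + z^3 - z^2)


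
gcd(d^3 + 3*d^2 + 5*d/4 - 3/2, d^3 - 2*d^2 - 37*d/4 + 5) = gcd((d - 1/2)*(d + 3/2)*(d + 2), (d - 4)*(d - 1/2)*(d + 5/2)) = d - 1/2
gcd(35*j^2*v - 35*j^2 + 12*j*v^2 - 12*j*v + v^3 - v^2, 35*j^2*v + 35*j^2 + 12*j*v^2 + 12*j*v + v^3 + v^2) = 35*j^2 + 12*j*v + v^2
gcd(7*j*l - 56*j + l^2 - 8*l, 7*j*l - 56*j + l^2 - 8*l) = 7*j*l - 56*j + l^2 - 8*l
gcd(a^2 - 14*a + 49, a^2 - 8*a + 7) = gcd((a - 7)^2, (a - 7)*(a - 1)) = a - 7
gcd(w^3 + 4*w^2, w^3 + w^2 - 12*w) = w^2 + 4*w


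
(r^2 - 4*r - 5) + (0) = r^2 - 4*r - 5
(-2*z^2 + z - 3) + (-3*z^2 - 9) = -5*z^2 + z - 12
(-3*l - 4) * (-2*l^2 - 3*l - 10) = 6*l^3 + 17*l^2 + 42*l + 40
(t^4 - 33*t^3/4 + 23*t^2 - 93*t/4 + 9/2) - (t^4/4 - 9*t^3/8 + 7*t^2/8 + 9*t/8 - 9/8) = 3*t^4/4 - 57*t^3/8 + 177*t^2/8 - 195*t/8 + 45/8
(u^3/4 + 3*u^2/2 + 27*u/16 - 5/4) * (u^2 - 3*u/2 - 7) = u^5/4 + 9*u^4/8 - 37*u^3/16 - 457*u^2/32 - 159*u/16 + 35/4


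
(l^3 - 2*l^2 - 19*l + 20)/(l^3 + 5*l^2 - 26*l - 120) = (l - 1)/(l + 6)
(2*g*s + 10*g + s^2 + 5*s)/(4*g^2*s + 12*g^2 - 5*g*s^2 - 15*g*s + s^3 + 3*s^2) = (2*g*s + 10*g + s^2 + 5*s)/(4*g^2*s + 12*g^2 - 5*g*s^2 - 15*g*s + s^3 + 3*s^2)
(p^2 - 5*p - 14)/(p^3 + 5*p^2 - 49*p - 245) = (p + 2)/(p^2 + 12*p + 35)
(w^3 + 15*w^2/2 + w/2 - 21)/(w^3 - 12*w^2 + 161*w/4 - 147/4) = 2*(w^2 + 9*w + 14)/(2*w^2 - 21*w + 49)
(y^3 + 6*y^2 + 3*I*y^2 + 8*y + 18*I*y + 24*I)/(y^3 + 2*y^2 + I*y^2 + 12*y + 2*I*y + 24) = (y^2 + y*(4 + 3*I) + 12*I)/(y^2 + I*y + 12)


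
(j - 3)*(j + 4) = j^2 + j - 12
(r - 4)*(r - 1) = r^2 - 5*r + 4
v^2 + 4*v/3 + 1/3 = (v + 1/3)*(v + 1)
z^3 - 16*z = z*(z - 4)*(z + 4)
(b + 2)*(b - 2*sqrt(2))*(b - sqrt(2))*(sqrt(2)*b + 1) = sqrt(2)*b^4 - 5*b^3 + 2*sqrt(2)*b^3 - 10*b^2 + sqrt(2)*b^2 + 2*sqrt(2)*b + 4*b + 8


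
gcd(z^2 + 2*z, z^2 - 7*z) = z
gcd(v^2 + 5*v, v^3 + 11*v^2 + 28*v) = v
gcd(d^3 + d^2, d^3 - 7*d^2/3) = d^2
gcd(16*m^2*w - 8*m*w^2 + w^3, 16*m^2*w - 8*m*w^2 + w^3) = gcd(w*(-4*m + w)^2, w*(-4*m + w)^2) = 16*m^2*w - 8*m*w^2 + w^3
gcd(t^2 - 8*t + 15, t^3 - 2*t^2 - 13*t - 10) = t - 5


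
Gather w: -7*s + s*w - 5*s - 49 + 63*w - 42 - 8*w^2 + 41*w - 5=-12*s - 8*w^2 + w*(s + 104) - 96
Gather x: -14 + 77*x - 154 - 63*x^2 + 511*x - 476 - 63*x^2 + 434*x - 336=-126*x^2 + 1022*x - 980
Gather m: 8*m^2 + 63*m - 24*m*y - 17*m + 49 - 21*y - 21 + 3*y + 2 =8*m^2 + m*(46 - 24*y) - 18*y + 30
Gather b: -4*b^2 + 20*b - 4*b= -4*b^2 + 16*b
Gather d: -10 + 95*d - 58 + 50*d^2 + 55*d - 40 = 50*d^2 + 150*d - 108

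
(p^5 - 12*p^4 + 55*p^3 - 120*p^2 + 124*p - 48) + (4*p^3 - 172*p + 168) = p^5 - 12*p^4 + 59*p^3 - 120*p^2 - 48*p + 120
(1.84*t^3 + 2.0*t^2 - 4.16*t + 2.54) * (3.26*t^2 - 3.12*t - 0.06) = 5.9984*t^5 + 0.779199999999999*t^4 - 19.912*t^3 + 21.1396*t^2 - 7.6752*t - 0.1524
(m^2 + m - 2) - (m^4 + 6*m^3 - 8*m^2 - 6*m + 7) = -m^4 - 6*m^3 + 9*m^2 + 7*m - 9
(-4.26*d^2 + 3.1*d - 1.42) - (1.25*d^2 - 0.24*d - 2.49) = -5.51*d^2 + 3.34*d + 1.07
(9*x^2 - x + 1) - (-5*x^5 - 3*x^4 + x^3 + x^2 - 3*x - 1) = 5*x^5 + 3*x^4 - x^3 + 8*x^2 + 2*x + 2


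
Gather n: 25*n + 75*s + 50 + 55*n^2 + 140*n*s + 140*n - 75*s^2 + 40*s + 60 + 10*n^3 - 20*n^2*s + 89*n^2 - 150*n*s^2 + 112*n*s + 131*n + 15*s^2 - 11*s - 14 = 10*n^3 + n^2*(144 - 20*s) + n*(-150*s^2 + 252*s + 296) - 60*s^2 + 104*s + 96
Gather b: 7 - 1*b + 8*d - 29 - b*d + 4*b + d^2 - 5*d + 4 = b*(3 - d) + d^2 + 3*d - 18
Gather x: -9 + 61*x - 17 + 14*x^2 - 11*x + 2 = 14*x^2 + 50*x - 24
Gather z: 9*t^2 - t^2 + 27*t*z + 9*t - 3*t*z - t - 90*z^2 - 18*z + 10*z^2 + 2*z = 8*t^2 + 8*t - 80*z^2 + z*(24*t - 16)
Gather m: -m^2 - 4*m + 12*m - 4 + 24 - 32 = -m^2 + 8*m - 12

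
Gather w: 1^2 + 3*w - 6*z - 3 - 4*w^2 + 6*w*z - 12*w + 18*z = -4*w^2 + w*(6*z - 9) + 12*z - 2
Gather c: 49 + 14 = 63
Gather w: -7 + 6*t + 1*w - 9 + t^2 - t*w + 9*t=t^2 + 15*t + w*(1 - t) - 16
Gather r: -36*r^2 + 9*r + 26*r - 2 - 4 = -36*r^2 + 35*r - 6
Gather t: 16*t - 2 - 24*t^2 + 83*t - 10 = -24*t^2 + 99*t - 12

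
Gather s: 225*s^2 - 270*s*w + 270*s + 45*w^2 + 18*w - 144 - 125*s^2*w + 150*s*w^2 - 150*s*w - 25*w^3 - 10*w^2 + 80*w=s^2*(225 - 125*w) + s*(150*w^2 - 420*w + 270) - 25*w^3 + 35*w^2 + 98*w - 144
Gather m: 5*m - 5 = 5*m - 5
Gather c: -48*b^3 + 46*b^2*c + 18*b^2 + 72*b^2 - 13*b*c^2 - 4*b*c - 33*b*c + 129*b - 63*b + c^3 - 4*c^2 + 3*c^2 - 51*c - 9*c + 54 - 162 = -48*b^3 + 90*b^2 + 66*b + c^3 + c^2*(-13*b - 1) + c*(46*b^2 - 37*b - 60) - 108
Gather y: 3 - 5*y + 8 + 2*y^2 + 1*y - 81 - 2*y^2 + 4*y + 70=0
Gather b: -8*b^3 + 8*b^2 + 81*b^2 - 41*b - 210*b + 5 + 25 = -8*b^3 + 89*b^2 - 251*b + 30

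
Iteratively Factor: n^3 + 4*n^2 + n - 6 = (n - 1)*(n^2 + 5*n + 6) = (n - 1)*(n + 2)*(n + 3)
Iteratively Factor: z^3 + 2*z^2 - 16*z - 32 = (z - 4)*(z^2 + 6*z + 8) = (z - 4)*(z + 2)*(z + 4)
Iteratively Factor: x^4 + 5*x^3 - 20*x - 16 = (x - 2)*(x^3 + 7*x^2 + 14*x + 8) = (x - 2)*(x + 1)*(x^2 + 6*x + 8) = (x - 2)*(x + 1)*(x + 2)*(x + 4)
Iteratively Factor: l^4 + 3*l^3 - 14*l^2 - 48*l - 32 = (l - 4)*(l^3 + 7*l^2 + 14*l + 8) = (l - 4)*(l + 1)*(l^2 + 6*l + 8) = (l - 4)*(l + 1)*(l + 4)*(l + 2)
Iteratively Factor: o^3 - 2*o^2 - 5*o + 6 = (o - 1)*(o^2 - o - 6) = (o - 3)*(o - 1)*(o + 2)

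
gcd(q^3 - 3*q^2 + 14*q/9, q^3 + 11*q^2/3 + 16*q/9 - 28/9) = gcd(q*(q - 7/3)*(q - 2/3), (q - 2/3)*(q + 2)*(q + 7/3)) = q - 2/3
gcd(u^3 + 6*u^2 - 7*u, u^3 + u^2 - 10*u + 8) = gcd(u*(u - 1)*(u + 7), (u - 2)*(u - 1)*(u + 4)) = u - 1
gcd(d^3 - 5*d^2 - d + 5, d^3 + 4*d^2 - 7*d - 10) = d + 1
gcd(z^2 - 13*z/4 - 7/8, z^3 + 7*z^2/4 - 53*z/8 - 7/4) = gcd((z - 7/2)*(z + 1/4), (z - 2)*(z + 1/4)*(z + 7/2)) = z + 1/4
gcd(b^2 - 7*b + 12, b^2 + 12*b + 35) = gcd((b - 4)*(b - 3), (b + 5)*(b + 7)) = 1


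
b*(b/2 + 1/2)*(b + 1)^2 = b^4/2 + 3*b^3/2 + 3*b^2/2 + b/2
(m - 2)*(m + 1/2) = m^2 - 3*m/2 - 1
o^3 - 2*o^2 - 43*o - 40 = (o - 8)*(o + 1)*(o + 5)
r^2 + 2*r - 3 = (r - 1)*(r + 3)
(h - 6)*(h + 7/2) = h^2 - 5*h/2 - 21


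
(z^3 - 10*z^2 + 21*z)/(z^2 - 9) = z*(z - 7)/(z + 3)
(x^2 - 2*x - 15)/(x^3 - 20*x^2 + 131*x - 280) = (x + 3)/(x^2 - 15*x + 56)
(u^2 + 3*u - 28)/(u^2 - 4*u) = (u + 7)/u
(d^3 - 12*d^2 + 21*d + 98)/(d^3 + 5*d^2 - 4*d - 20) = (d^2 - 14*d + 49)/(d^2 + 3*d - 10)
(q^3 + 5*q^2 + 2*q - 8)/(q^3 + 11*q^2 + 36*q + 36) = (q^2 + 3*q - 4)/(q^2 + 9*q + 18)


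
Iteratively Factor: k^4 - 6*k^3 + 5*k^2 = (k - 5)*(k^3 - k^2) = (k - 5)*(k - 1)*(k^2) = k*(k - 5)*(k - 1)*(k)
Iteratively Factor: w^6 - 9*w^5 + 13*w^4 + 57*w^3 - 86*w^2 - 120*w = (w - 5)*(w^5 - 4*w^4 - 7*w^3 + 22*w^2 + 24*w) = (w - 5)*(w - 3)*(w^4 - w^3 - 10*w^2 - 8*w) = w*(w - 5)*(w - 3)*(w^3 - w^2 - 10*w - 8) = w*(w - 5)*(w - 3)*(w + 1)*(w^2 - 2*w - 8) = w*(w - 5)*(w - 4)*(w - 3)*(w + 1)*(w + 2)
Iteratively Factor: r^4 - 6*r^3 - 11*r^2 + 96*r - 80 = (r - 1)*(r^3 - 5*r^2 - 16*r + 80) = (r - 5)*(r - 1)*(r^2 - 16) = (r - 5)*(r - 4)*(r - 1)*(r + 4)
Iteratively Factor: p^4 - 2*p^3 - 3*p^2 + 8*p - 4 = (p + 2)*(p^3 - 4*p^2 + 5*p - 2) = (p - 2)*(p + 2)*(p^2 - 2*p + 1) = (p - 2)*(p - 1)*(p + 2)*(p - 1)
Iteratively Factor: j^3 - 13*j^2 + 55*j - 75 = (j - 5)*(j^2 - 8*j + 15) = (j - 5)*(j - 3)*(j - 5)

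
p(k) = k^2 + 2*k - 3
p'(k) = 2*k + 2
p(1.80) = 3.84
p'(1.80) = 5.60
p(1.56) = 2.55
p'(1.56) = 5.12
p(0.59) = -1.47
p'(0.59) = 3.18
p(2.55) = 8.60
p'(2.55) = 7.10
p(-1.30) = -3.91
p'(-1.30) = -0.60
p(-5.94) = 20.40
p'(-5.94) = -9.88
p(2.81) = 10.52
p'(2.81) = 7.62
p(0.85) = -0.58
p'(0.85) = 3.70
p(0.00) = -3.00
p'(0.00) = 2.00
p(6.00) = 45.00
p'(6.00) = 14.00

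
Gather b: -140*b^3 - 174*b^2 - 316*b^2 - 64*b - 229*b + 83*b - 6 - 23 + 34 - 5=-140*b^3 - 490*b^2 - 210*b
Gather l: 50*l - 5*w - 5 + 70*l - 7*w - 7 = 120*l - 12*w - 12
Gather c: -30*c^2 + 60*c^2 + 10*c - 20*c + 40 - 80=30*c^2 - 10*c - 40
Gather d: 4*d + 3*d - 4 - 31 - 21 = 7*d - 56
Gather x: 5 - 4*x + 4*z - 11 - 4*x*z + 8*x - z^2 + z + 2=x*(4 - 4*z) - z^2 + 5*z - 4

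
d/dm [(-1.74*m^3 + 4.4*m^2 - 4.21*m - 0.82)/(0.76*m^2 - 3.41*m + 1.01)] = (-1.3224*m^4 + 11.8668*m^3 - 17.0766*m^2 + 10.1344*m - 7.0483)/(0.5776*m^4 - 5.1832*m^3 + 13.1633*m^2 - 6.8882*m + 1.0201)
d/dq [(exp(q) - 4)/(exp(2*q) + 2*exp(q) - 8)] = (8 - exp(q))*exp(2*q)/(exp(4*q) + 4*exp(3*q) - 12*exp(2*q) - 32*exp(q) + 64)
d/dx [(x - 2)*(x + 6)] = 2*x + 4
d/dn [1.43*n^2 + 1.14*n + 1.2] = 2.86*n + 1.14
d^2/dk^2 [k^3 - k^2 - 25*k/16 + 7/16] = 6*k - 2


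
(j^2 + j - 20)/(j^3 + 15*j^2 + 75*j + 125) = (j - 4)/(j^2 + 10*j + 25)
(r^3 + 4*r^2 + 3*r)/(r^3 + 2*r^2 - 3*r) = (r + 1)/(r - 1)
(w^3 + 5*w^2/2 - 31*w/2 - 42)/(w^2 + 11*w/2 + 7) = (w^2 - w - 12)/(w + 2)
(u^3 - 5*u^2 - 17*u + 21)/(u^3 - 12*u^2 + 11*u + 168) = (u - 1)/(u - 8)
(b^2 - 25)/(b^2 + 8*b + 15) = (b - 5)/(b + 3)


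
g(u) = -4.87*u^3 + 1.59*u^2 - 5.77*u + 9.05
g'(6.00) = -512.65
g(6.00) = -1020.25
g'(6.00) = -512.65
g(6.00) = -1020.25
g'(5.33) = -403.87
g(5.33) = -713.95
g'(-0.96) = -22.29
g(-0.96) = 20.36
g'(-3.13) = -158.86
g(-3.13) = 192.02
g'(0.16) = -5.64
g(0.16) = 8.15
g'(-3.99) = -251.05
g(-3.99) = 366.73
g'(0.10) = -5.60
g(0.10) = 8.48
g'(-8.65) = -1126.43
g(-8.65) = 3329.86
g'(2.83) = -113.78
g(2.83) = -104.92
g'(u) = -14.61*u^2 + 3.18*u - 5.77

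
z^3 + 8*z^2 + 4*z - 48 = (z - 2)*(z + 4)*(z + 6)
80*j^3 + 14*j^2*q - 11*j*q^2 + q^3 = (-8*j + q)*(-5*j + q)*(2*j + q)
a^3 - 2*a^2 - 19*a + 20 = (a - 5)*(a - 1)*(a + 4)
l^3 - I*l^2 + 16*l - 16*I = (l - 4*I)*(l - I)*(l + 4*I)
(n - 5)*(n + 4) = n^2 - n - 20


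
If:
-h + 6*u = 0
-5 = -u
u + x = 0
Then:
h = 30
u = 5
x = -5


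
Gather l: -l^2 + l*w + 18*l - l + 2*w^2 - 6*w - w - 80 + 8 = -l^2 + l*(w + 17) + 2*w^2 - 7*w - 72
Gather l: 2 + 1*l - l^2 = -l^2 + l + 2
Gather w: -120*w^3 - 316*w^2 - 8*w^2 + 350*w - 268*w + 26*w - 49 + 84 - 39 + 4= -120*w^3 - 324*w^2 + 108*w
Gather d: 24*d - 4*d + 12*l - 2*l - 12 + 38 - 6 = 20*d + 10*l + 20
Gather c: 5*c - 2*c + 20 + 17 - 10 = 3*c + 27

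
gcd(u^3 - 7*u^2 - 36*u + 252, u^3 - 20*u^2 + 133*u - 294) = u^2 - 13*u + 42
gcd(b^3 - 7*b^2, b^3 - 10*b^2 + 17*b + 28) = b - 7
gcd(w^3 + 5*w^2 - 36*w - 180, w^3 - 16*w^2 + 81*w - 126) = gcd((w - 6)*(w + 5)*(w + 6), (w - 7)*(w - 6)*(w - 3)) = w - 6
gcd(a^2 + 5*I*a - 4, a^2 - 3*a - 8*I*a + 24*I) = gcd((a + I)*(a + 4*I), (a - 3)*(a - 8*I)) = 1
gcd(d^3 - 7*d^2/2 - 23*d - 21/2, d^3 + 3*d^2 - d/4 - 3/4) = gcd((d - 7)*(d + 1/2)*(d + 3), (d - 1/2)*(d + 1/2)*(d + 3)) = d^2 + 7*d/2 + 3/2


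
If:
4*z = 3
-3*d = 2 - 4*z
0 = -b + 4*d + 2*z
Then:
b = 17/6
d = 1/3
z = 3/4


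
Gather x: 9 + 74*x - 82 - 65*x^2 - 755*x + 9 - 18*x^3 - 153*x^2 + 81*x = -18*x^3 - 218*x^2 - 600*x - 64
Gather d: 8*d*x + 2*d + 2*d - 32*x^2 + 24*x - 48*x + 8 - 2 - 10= d*(8*x + 4) - 32*x^2 - 24*x - 4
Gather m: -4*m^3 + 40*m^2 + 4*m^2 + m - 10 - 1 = -4*m^3 + 44*m^2 + m - 11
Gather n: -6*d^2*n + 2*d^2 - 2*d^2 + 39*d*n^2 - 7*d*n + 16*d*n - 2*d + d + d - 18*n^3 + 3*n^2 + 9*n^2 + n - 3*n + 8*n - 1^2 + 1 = -18*n^3 + n^2*(39*d + 12) + n*(-6*d^2 + 9*d + 6)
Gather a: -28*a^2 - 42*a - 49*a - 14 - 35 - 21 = -28*a^2 - 91*a - 70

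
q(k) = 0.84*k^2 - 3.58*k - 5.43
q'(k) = 1.68*k - 3.58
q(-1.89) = 4.34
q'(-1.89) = -6.76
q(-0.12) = -4.99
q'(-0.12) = -3.78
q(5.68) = 1.34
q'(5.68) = 5.96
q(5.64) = 1.10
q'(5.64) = 5.90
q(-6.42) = 52.18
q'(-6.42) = -14.37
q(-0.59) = -3.03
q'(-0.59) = -4.57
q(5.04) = -2.14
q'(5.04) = 4.89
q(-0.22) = -4.60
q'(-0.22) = -3.95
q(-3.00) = 12.87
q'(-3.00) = -8.62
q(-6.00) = 46.29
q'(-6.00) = -13.66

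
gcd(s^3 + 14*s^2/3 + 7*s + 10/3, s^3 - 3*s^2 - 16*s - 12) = s^2 + 3*s + 2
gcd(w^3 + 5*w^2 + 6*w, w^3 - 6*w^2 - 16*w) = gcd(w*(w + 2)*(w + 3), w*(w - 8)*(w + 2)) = w^2 + 2*w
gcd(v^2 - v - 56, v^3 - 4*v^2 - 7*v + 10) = 1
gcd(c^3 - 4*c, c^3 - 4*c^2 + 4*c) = c^2 - 2*c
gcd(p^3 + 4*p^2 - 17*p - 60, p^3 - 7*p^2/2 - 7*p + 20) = p - 4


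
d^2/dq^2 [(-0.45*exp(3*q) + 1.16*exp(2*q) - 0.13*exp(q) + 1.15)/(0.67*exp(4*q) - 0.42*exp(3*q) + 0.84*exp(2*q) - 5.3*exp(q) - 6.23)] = (-0.202005000000001*exp(10*q) + 1.956266*exp(9*q) + 0.0150749999999995*exp(8*q) - 14.676716*exp(7*q) + 8.64293199999994*exp(6*q) + 122.896716*exp(5*q) - 91.397532*exp(4*q) - 17.565308*exp(3*q) - 88.809231*exp(2*q) + 240.760546*exp(q) - 43.017527)*exp(q)/(0.300763*exp(12*q) - 0.565614*exp(11*q) + 1.485792*exp(10*q) - 8.629854*exp(9*q) + 2.421363*exp(8*q) - 11.072124*exp(7*q) + 43.938264*exp(6*q) + 99.311604*exp(5*q) + 52.405185*exp(4*q) - 31.365494*exp(3*q) - 427.193592*exp(2*q) - 617.12511*exp(q) - 241.804367)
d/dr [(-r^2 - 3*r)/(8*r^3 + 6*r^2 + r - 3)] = (r*(r + 3)*(24*r^2 + 12*r + 1) - (2*r + 3)*(8*r^3 + 6*r^2 + r - 3))/(8*r^3 + 6*r^2 + r - 3)^2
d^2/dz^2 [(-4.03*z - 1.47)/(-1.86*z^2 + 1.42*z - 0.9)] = ((5.9768 - 44.9748*z)*(1.86*z^2 - 1.42*z + 0.9) + (3.72*z - 1.42)*(4.03*z + 1.47)*(7.44*z - 2.84))/(1.86*z^2 - 1.42*z + 0.9)^3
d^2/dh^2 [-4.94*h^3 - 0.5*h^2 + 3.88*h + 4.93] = -29.64*h - 1.0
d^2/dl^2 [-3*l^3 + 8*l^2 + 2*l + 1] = 16 - 18*l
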